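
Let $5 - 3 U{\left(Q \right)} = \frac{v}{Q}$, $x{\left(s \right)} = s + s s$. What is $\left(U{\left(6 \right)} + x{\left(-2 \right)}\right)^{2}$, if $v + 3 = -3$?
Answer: $16$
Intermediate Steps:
$v = -6$ ($v = -3 - 3 = -6$)
$x{\left(s \right)} = s + s^{2}$
$U{\left(Q \right)} = \frac{5}{3} + \frac{2}{Q}$ ($U{\left(Q \right)} = \frac{5}{3} - \frac{\left(-6\right) \frac{1}{Q}}{3} = \frac{5}{3} + \frac{2}{Q}$)
$\left(U{\left(6 \right)} + x{\left(-2 \right)}\right)^{2} = \left(\left(\frac{5}{3} + \frac{2}{6}\right) - 2 \left(1 - 2\right)\right)^{2} = \left(\left(\frac{5}{3} + 2 \cdot \frac{1}{6}\right) - -2\right)^{2} = \left(\left(\frac{5}{3} + \frac{1}{3}\right) + 2\right)^{2} = \left(2 + 2\right)^{2} = 4^{2} = 16$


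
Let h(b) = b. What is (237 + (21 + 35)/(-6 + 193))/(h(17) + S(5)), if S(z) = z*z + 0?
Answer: 44375/7854 ≈ 5.6500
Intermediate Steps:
S(z) = z² (S(z) = z² + 0 = z²)
(237 + (21 + 35)/(-6 + 193))/(h(17) + S(5)) = (237 + (21 + 35)/(-6 + 193))/(17 + 5²) = (237 + 56/187)/(17 + 25) = (237 + 56*(1/187))/42 = (237 + 56/187)*(1/42) = (44375/187)*(1/42) = 44375/7854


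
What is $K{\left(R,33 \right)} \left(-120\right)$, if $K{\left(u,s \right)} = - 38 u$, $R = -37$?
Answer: $-168720$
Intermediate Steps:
$K{\left(R,33 \right)} \left(-120\right) = \left(-38\right) \left(-37\right) \left(-120\right) = 1406 \left(-120\right) = -168720$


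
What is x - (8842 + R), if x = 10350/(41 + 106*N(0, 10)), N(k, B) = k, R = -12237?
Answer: 149545/41 ≈ 3647.4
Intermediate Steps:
x = 10350/41 (x = 10350/(41 + 106*0) = 10350/(41 + 0) = 10350/41 ≈ 252.44)
x - (8842 + R) = 10350/41 - (8842 - 12237) = 10350/41 - 1*(-3395) = 10350/41 + 3395 = 149545/41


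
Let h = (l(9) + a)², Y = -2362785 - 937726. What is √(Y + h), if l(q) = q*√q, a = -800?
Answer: I*√2702982 ≈ 1644.1*I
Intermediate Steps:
l(q) = q^(3/2)
Y = -3300511
h = 597529 (h = (9^(3/2) - 800)² = (27 - 800)² = (-773)² = 597529)
√(Y + h) = √(-3300511 + 597529) = √(-2702982) = I*√2702982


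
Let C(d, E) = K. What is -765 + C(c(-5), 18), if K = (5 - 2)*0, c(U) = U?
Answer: -765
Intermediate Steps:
K = 0 (K = 3*0 = 0)
C(d, E) = 0
-765 + C(c(-5), 18) = -765 + 0 = -765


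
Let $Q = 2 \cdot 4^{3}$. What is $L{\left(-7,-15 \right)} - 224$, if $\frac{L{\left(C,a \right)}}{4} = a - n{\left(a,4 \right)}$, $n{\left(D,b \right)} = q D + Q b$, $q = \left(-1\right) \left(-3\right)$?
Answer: $-2152$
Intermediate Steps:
$Q = 128$ ($Q = 2 \cdot 64 = 128$)
$q = 3$
$n{\left(D,b \right)} = 3 D + 128 b$
$L{\left(C,a \right)} = -2048 - 8 a$ ($L{\left(C,a \right)} = 4 \left(a - \left(3 a + 128 \cdot 4\right)\right) = 4 \left(a - \left(3 a + 512\right)\right) = 4 \left(a - \left(512 + 3 a\right)\right) = 4 \left(-512 - 2 a\right) = -2048 - 8 a$)
$L{\left(-7,-15 \right)} - 224 = \left(-2048 - -120\right) - 224 = \left(-2048 + 120\right) - 224 = -1928 - 224 = -2152$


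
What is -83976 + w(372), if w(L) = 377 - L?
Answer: -83971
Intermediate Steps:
-83976 + w(372) = -83976 + (377 - 1*372) = -83976 + (377 - 372) = -83976 + 5 = -83971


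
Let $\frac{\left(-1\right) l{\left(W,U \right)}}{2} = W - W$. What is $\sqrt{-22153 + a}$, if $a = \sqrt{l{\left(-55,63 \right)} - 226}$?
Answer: $\sqrt{-22153 + i \sqrt{226}} \approx 0.0505 + 148.84 i$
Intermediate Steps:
$l{\left(W,U \right)} = 0$ ($l{\left(W,U \right)} = - 2 \left(W - W\right) = \left(-2\right) 0 = 0$)
$a = i \sqrt{226}$ ($a = \sqrt{0 - 226} = \sqrt{-226} = i \sqrt{226} \approx 15.033 i$)
$\sqrt{-22153 + a} = \sqrt{-22153 + i \sqrt{226}}$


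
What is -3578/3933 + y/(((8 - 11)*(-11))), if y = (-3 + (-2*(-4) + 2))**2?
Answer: 24881/43263 ≈ 0.57511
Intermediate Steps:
y = 49 (y = (-3 + (8 + 2))**2 = (-3 + 10)**2 = 7**2 = 49)
-3578/3933 + y/(((8 - 11)*(-11))) = -3578/3933 + 49/(((8 - 11)*(-11))) = -3578*1/3933 + 49/((-3*(-11))) = -3578/3933 + 49/33 = 24881/43263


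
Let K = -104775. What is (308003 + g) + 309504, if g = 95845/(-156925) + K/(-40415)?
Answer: 156652738236833/253684955 ≈ 6.1751e+5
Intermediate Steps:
g = 502729648/253684955 (g = 95845/(-156925) - 104775/(-40415) = 95845*(-1/156925) - 104775*(-1/40415) = -19169/31385 + 20955/8083 = 502729648/253684955 ≈ 1.9817)
(308003 + g) + 309504 = (308003 + 502729648/253684955) + 309504 = 78136229924513/253684955 + 309504 = 156652738236833/253684955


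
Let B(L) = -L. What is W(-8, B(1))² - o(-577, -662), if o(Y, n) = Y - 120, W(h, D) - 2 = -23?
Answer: 1138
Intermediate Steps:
W(h, D) = -21 (W(h, D) = 2 - 23 = -21)
o(Y, n) = -120 + Y
W(-8, B(1))² - o(-577, -662) = (-21)² - (-120 - 577) = 441 - 1*(-697) = 441 + 697 = 1138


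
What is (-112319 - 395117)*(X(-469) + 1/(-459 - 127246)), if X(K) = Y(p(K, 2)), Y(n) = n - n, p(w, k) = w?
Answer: 507436/127705 ≈ 3.9735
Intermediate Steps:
Y(n) = 0
X(K) = 0
(-112319 - 395117)*(X(-469) + 1/(-459 - 127246)) = (-112319 - 395117)*(0 + 1/(-459 - 127246)) = -507436*(0 + 1/(-127705)) = -507436*(0 - 1/127705) = -507436*(-1/127705) = 507436/127705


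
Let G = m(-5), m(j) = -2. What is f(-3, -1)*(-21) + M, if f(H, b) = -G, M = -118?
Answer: -160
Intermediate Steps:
G = -2
f(H, b) = 2 (f(H, b) = -1*(-2) = 2)
f(-3, -1)*(-21) + M = 2*(-21) - 118 = -42 - 118 = -160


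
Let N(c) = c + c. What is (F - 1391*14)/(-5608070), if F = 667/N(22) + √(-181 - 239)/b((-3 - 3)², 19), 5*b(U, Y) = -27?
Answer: 856189/246755080 + I*√105/15141789 ≈ 0.0034698 + 6.7673e-7*I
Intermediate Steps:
b(U, Y) = -27/5 (b(U, Y) = (⅕)*(-27) = -27/5)
N(c) = 2*c
F = 667/44 - 10*I*√105/27 (F = 667/((2*22)) + √(-181 - 239)/(-27/5) = 667/44 + √(-420)*(-5/27) = 667*(1/44) + (2*I*√105)*(-5/27) = 667/44 - 10*I*√105/27 ≈ 15.159 - 3.7952*I)
(F - 1391*14)/(-5608070) = ((667/44 - 10*I*√105/27) - 1391*14)/(-5608070) = ((667/44 - 10*I*√105/27) - 19474)*(-1/5608070) = (-856189/44 - 10*I*√105/27)*(-1/5608070) = 856189/246755080 + I*√105/15141789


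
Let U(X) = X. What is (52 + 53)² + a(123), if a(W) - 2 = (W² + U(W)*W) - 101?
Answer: 41184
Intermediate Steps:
a(W) = -99 + 2*W² (a(W) = 2 + ((W² + W*W) - 101) = 2 + ((W² + W²) - 101) = 2 + (2*W² - 101) = 2 + (-101 + 2*W²) = -99 + 2*W²)
(52 + 53)² + a(123) = (52 + 53)² + (-99 + 2*123²) = 105² + (-99 + 2*15129) = 11025 + (-99 + 30258) = 11025 + 30159 = 41184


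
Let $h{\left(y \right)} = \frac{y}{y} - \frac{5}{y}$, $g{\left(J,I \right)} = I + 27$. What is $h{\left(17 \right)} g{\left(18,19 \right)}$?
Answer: $\frac{552}{17} \approx 32.471$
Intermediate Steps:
$g{\left(J,I \right)} = 27 + I$
$h{\left(y \right)} = 1 - \frac{5}{y}$
$h{\left(17 \right)} g{\left(18,19 \right)} = \frac{-5 + 17}{17} \left(27 + 19\right) = \frac{1}{17} \cdot 12 \cdot 46 = \frac{12}{17} \cdot 46 = \frac{552}{17}$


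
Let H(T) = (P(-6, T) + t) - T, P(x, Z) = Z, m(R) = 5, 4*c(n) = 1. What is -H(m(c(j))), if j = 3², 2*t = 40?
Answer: -20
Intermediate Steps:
t = 20 (t = (½)*40 = 20)
j = 9
c(n) = ¼ (c(n) = (¼)*1 = ¼)
H(T) = 20 (H(T) = (T + 20) - T = (20 + T) - T = 20)
-H(m(c(j))) = -1*20 = -20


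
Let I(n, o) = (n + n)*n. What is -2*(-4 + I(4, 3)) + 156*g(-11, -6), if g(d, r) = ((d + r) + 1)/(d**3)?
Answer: -72040/1331 ≈ -54.125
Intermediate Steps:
I(n, o) = 2*n**2 (I(n, o) = (2*n)*n = 2*n**2)
g(d, r) = (1 + d + r)/d**3
-2*(-4 + I(4, 3)) + 156*g(-11, -6) = -2*(-4 + 2*4**2) + 156*((1 - 11 - 6)/(-11)**3) = -2*(-4 + 2*16) + 156*(-1/1331*(-16)) = -2*(-4 + 32) + 156*(16/1331) = -2*28 + 2496/1331 = -56 + 2496/1331 = -72040/1331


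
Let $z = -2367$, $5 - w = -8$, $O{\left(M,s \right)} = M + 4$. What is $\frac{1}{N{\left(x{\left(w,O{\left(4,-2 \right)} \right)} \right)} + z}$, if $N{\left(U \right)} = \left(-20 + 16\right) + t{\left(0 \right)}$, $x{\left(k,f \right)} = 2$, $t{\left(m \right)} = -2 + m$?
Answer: $- \frac{1}{2373} \approx -0.00042141$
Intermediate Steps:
$O{\left(M,s \right)} = 4 + M$
$w = 13$ ($w = 5 - -8 = 5 + 8 = 13$)
$N{\left(U \right)} = -6$ ($N{\left(U \right)} = \left(-20 + 16\right) + \left(-2 + 0\right) = -4 - 2 = -6$)
$\frac{1}{N{\left(x{\left(w,O{\left(4,-2 \right)} \right)} \right)} + z} = \frac{1}{-6 - 2367} = \frac{1}{-2373} = - \frac{1}{2373}$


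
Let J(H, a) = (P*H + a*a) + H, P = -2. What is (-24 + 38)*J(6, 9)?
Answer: 1050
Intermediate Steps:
J(H, a) = a**2 - H (J(H, a) = (-2*H + a*a) + H = (-2*H + a**2) + H = (a**2 - 2*H) + H = a**2 - H)
(-24 + 38)*J(6, 9) = (-24 + 38)*(9**2 - 1*6) = 14*(81 - 6) = 14*75 = 1050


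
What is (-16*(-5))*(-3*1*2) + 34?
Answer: -446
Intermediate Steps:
(-16*(-5))*(-3*1*2) + 34 = 80*(-3*2) + 34 = 80*(-6) + 34 = -480 + 34 = -446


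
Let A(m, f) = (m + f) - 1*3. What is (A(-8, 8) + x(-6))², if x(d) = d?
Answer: 81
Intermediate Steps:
A(m, f) = -3 + f + m (A(m, f) = (f + m) - 3 = -3 + f + m)
(A(-8, 8) + x(-6))² = ((-3 + 8 - 8) - 6)² = (-3 - 6)² = (-9)² = 81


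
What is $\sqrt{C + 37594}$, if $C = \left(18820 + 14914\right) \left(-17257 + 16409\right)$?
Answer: $i \sqrt{28568838} \approx 5345.0 i$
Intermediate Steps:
$C = -28606432$ ($C = 33734 \left(-848\right) = -28606432$)
$\sqrt{C + 37594} = \sqrt{-28606432 + 37594} = \sqrt{-28568838} = i \sqrt{28568838}$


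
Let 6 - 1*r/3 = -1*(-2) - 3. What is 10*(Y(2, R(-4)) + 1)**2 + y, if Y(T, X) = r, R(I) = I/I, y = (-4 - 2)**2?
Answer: 4876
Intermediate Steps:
y = 36 (y = (-6)**2 = 36)
r = 21 (r = 18 - 3*(-1*(-2) - 3) = 18 - 3*(2 - 3) = 18 - 3*(-1) = 18 + 3 = 21)
R(I) = 1
Y(T, X) = 21
10*(Y(2, R(-4)) + 1)**2 + y = 10*(21 + 1)**2 + 36 = 10*22**2 + 36 = 10*484 + 36 = 4840 + 36 = 4876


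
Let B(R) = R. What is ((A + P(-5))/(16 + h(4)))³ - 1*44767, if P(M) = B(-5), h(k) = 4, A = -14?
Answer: -358142859/8000 ≈ -44768.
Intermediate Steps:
P(M) = -5
((A + P(-5))/(16 + h(4)))³ - 1*44767 = ((-14 - 5)/(16 + 4))³ - 1*44767 = (-19/20)³ - 44767 = -6859/8000 - 44767 = -358142859/8000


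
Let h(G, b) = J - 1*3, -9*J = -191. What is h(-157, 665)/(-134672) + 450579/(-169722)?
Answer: -2528477825/952366716 ≈ -2.6549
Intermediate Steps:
J = 191/9 (J = -1/9*(-191) = 191/9 ≈ 21.222)
h(G, b) = 164/9 (h(G, b) = 191/9 - 1*3 = 191/9 - 3 = 164/9)
h(-157, 665)/(-134672) + 450579/(-169722) = (164/9)/(-134672) + 450579/(-169722) = (164/9)*(-1/134672) + 450579*(-1/169722) = -41/303012 - 150193/56574 = -2528477825/952366716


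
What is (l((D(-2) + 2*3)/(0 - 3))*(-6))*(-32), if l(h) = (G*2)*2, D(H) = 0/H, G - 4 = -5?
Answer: -768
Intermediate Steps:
G = -1 (G = 4 - 5 = -1)
D(H) = 0
l(h) = -4 (l(h) = -1*2*2 = -2*2 = -4)
(l((D(-2) + 2*3)/(0 - 3))*(-6))*(-32) = -4*(-6)*(-32) = 24*(-32) = -768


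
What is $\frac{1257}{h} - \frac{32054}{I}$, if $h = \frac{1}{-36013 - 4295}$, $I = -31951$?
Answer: $- \frac{1618866269302}{31951} \approx -5.0667 \cdot 10^{7}$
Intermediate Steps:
$h = - \frac{1}{40308}$ ($h = \frac{1}{-40308} = - \frac{1}{40308} \approx -2.4809 \cdot 10^{-5}$)
$\frac{1257}{h} - \frac{32054}{I} = \frac{1257}{- \frac{1}{40308}} - \frac{32054}{-31951} = 1257 \left(-40308\right) - - \frac{32054}{31951} = -50667156 + \frac{32054}{31951} = - \frac{1618866269302}{31951}$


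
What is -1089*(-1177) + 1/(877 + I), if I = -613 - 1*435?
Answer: 219179762/171 ≈ 1.2818e+6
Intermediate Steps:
I = -1048 (I = -613 - 435 = -1048)
-1089*(-1177) + 1/(877 + I) = -1089*(-1177) + 1/(877 - 1048) = 1281753 + 1/(-171) = 1281753 - 1/171 = 219179762/171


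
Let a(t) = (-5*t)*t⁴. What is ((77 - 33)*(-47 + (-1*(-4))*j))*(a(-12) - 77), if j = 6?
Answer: -1259011996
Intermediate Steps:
a(t) = -5*t⁵
((77 - 33)*(-47 + (-1*(-4))*j))*(a(-12) - 77) = ((77 - 33)*(-47 - 1*(-4)*6))*(-5*(-12)⁵ - 77) = (44*(-47 + 4*6))*(-5*(-248832) - 77) = (44*(-47 + 24))*(1244160 - 77) = (44*(-23))*1244083 = -1012*1244083 = -1259011996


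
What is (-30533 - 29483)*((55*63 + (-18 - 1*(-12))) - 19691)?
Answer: 974179712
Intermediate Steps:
(-30533 - 29483)*((55*63 + (-18 - 1*(-12))) - 19691) = -60016*((3465 + (-18 + 12)) - 19691) = -60016*((3465 - 6) - 19691) = -60016*(3459 - 19691) = -60016*(-16232) = 974179712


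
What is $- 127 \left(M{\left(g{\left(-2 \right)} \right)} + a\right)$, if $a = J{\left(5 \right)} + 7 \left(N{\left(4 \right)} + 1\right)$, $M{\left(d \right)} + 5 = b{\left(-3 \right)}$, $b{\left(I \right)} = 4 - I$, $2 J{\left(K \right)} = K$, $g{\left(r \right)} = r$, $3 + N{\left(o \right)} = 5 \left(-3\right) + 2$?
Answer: $\frac{25527}{2} \approx 12764.0$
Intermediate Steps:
$N{\left(o \right)} = -16$ ($N{\left(o \right)} = -3 + \left(5 \left(-3\right) + 2\right) = -3 + \left(-15 + 2\right) = -3 - 13 = -16$)
$J{\left(K \right)} = \frac{K}{2}$
$M{\left(d \right)} = 2$ ($M{\left(d \right)} = -5 + \left(4 - -3\right) = -5 + \left(4 + 3\right) = -5 + 7 = 2$)
$a = - \frac{205}{2}$ ($a = \frac{1}{2} \cdot 5 + 7 \left(-16 + 1\right) = \frac{5}{2} + 7 \left(-15\right) = \frac{5}{2} - 105 = - \frac{205}{2} \approx -102.5$)
$- 127 \left(M{\left(g{\left(-2 \right)} \right)} + a\right) = - 127 \left(2 - \frac{205}{2}\right) = \left(-127\right) \left(- \frac{201}{2}\right) = \frac{25527}{2}$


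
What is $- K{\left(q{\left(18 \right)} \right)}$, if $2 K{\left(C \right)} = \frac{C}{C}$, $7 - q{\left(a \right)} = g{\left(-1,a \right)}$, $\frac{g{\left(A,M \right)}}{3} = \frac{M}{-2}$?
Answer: $- \frac{1}{2} \approx -0.5$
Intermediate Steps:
$g{\left(A,M \right)} = - \frac{3 M}{2}$ ($g{\left(A,M \right)} = 3 \frac{M}{-2} = 3 M \left(- \frac{1}{2}\right) = 3 \left(- \frac{M}{2}\right) = - \frac{3 M}{2}$)
$q{\left(a \right)} = 7 + \frac{3 a}{2}$ ($q{\left(a \right)} = 7 - - \frac{3 a}{2} = 7 + \frac{3 a}{2}$)
$K{\left(C \right)} = \frac{1}{2}$ ($K{\left(C \right)} = \frac{C \frac{1}{C}}{2} = \frac{1}{2} \cdot 1 = \frac{1}{2}$)
$- K{\left(q{\left(18 \right)} \right)} = \left(-1\right) \frac{1}{2} = - \frac{1}{2}$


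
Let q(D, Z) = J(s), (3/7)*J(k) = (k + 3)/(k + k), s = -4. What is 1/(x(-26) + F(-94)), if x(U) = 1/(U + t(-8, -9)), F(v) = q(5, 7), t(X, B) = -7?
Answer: 88/23 ≈ 3.8261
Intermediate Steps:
J(k) = 7*(3 + k)/(6*k) (J(k) = 7*((k + 3)/(k + k))/3 = 7*((3 + k)/((2*k)))/3 = 7*((3 + k)*(1/(2*k)))/3 = 7*((3 + k)/(2*k))/3 = 7*(3 + k)/(6*k))
q(D, Z) = 7/24 (q(D, Z) = (7/6)*(3 - 4)/(-4) = (7/6)*(-¼)*(-1) = 7/24)
F(v) = 7/24
x(U) = 1/(-7 + U) (x(U) = 1/(U - 7) = 1/(-7 + U))
1/(x(-26) + F(-94)) = 1/(1/(-7 - 26) + 7/24) = 1/(1/(-33) + 7/24) = 1/(-1/33 + 7/24) = 1/(23/88) = 88/23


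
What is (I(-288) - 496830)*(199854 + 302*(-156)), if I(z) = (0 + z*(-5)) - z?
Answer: -75622869684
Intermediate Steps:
I(z) = -6*z (I(z) = (0 - 5*z) - z = -5*z - z = -6*z)
(I(-288) - 496830)*(199854 + 302*(-156)) = (-6*(-288) - 496830)*(199854 + 302*(-156)) = (1728 - 496830)*(199854 - 47112) = -495102*152742 = -75622869684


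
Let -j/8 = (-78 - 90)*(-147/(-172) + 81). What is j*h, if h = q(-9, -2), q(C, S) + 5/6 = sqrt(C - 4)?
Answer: -3942120/43 + 4730544*I*sqrt(13)/43 ≈ -91677.0 + 3.9666e+5*I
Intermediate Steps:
q(C, S) = -5/6 + sqrt(-4 + C) (q(C, S) = -5/6 + sqrt(C - 4) = -5/6 + sqrt(-4 + C))
h = -5/6 + I*sqrt(13) (h = -5/6 + sqrt(-4 - 9) = -5/6 + sqrt(-13) = -5/6 + I*sqrt(13) ≈ -0.83333 + 3.6056*I)
j = 4730544/43 (j = -8*(-78 - 90)*(-147/(-172) + 81) = -(-1344)*(-147*(-1/172) + 81) = -(-1344)*(147/172 + 81) = -(-1344)*14079/172 = -8*(-591318/43) = 4730544/43 ≈ 1.1001e+5)
j*h = 4730544*(-5/6 + I*sqrt(13))/43 = -3942120/43 + 4730544*I*sqrt(13)/43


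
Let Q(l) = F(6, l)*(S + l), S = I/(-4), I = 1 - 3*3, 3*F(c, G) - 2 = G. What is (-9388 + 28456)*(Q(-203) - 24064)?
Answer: -202063596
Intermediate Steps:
F(c, G) = ⅔ + G/3
I = -8 (I = 1 - 9 = -8)
S = 2 (S = -8/(-4) = -8*(-¼) = 2)
Q(l) = (2 + l)*(⅔ + l/3) (Q(l) = (⅔ + l/3)*(2 + l) = (2 + l)*(⅔ + l/3))
(-9388 + 28456)*(Q(-203) - 24064) = (-9388 + 28456)*((2 - 203)²/3 - 24064) = 19068*((⅓)*(-201)² - 24064) = 19068*((⅓)*40401 - 24064) = 19068*(13467 - 24064) = 19068*(-10597) = -202063596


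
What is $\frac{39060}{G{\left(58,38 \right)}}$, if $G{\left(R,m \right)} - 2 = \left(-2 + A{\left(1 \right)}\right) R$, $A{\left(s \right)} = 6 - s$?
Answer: $\frac{9765}{44} \approx 221.93$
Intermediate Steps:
$G{\left(R,m \right)} = 2 + 3 R$ ($G{\left(R,m \right)} = 2 + \left(-2 + \left(6 - 1\right)\right) R = 2 + \left(-2 + 5\right) R = 2 + 3 R$)
$\frac{39060}{G{\left(58,38 \right)}} = \frac{39060}{2 + 3 \cdot 58} = \frac{39060}{2 + 174} = \frac{39060}{176} = 39060 \cdot \frac{1}{176} = \frac{9765}{44}$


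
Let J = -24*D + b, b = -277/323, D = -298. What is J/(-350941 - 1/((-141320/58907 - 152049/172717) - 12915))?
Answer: -303588008617064624992/14898525735857026553187 ≈ -0.020377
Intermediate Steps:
b = -277/323 (b = -277*1/323 = -277/323 ≈ -0.85758)
J = 2309819/323 (J = -24*(-298) - 277/323 = 7152 - 277/323 = 2309819/323 ≈ 7151.1)
J/(-350941 - 1/((-141320/58907 - 152049/172717) - 12915)) = 2309819/(323*(-350941 - 1/((-141320/58907 - 152049/172717) - 12915))) = 2309819/(323*(-350941 - 1/(-33365116883/10174240319 - 12915))) = 2309819/(323*(-350941 - 1/(-131433678836768/10174240319))) = 2309819/(323*(-350941 - 1*(-10174240319/131433678836768))) = 2309819/(323*(-350941 + 10174240319/131433678836768)) = 2309819/(323*(-46125466674479958369/131433678836768)) = (2309819/323)*(-131433678836768/46125466674479958369) = -303588008617064624992/14898525735857026553187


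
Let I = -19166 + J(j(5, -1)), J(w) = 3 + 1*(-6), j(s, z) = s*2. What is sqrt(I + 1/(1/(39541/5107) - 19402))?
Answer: 2*I*sqrt(4512757173917627859)/30686775 ≈ 138.45*I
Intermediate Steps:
j(s, z) = 2*s
J(w) = -3 (J(w) = 3 - 6 = -3)
I = -19169 (I = -19166 - 3 = -19169)
sqrt(I + 1/(1/(39541/5107) - 19402)) = sqrt(-19169 + 1/(1/(39541/5107) - 19402)) = sqrt(-19169 + 1/(5107/39541 - 19402)) = sqrt(-19169 + 1/(-767169375/39541)) = sqrt(-19169 - 39541/767169375) = sqrt(-14705869788916/767169375) = 2*I*sqrt(4512757173917627859)/30686775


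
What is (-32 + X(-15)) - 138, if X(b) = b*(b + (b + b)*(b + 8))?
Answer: -3095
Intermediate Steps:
X(b) = b*(b + 2*b*(8 + b)) (X(b) = b*(b + (2*b)*(8 + b)) = b*(b + 2*b*(8 + b)))
(-32 + X(-15)) - 138 = (-32 + (-15)²*(17 + 2*(-15))) - 138 = (-32 + 225*(17 - 30)) - 138 = (-32 + 225*(-13)) - 138 = (-32 - 2925) - 138 = -2957 - 138 = -3095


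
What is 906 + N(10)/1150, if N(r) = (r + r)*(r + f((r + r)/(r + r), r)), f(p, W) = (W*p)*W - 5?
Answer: 20880/23 ≈ 907.83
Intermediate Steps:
f(p, W) = -5 + p*W² (f(p, W) = p*W² - 5 = -5 + p*W²)
N(r) = 2*r*(-5 + r + r²) (N(r) = (r + r)*(r + (-5 + ((r + r)/(r + r))*r²)) = (2*r)*(r + (-5 + ((2*r)/((2*r)))*r²)) = (2*r)*(r + (-5 + ((2*r)*(1/(2*r)))*r²)) = (2*r)*(r + (-5 + 1*r²)) = (2*r)*(r + (-5 + r²)) = (2*r)*(-5 + r + r²) = 2*r*(-5 + r + r²))
906 + N(10)/1150 = 906 + (2*10*(-5 + 10 + 10²))/1150 = 906 + (2*10*(-5 + 10 + 100))/1150 = 906 + (2*10*105)/1150 = 906 + (1/1150)*2100 = 906 + 42/23 = 20880/23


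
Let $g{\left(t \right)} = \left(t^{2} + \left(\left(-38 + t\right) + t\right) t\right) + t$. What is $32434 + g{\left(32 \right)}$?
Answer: $34322$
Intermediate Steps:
$g{\left(t \right)} = t + t^{2} + t \left(-38 + 2 t\right)$ ($g{\left(t \right)} = \left(t^{2} + \left(-38 + 2 t\right) t\right) + t = \left(t^{2} + t \left(-38 + 2 t\right)\right) + t = t + t^{2} + t \left(-38 + 2 t\right)$)
$32434 + g{\left(32 \right)} = 32434 + 32 \left(-37 + 3 \cdot 32\right) = 32434 + 32 \left(-37 + 96\right) = 32434 + 32 \cdot 59 = 32434 + 1888 = 34322$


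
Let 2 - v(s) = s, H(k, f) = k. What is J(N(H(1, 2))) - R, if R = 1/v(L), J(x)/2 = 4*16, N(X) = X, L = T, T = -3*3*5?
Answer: 6015/47 ≈ 127.98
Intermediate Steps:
T = -45 (T = -9*5 = -45)
L = -45
v(s) = 2 - s
J(x) = 128 (J(x) = 2*(4*16) = 2*64 = 128)
R = 1/47 (R = 1/(2 - 1*(-45)) = 1/(2 + 45) = 1/47 ≈ 0.021277)
J(N(H(1, 2))) - R = 128 - 1*1/47 = 128 - 1/47 = 6015/47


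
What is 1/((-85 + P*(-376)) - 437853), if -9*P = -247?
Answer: -9/4034314 ≈ -2.2309e-6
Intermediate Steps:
P = 247/9 (P = -⅑*(-247) = 247/9 ≈ 27.444)
1/((-85 + P*(-376)) - 437853) = 1/((-85 + (247/9)*(-376)) - 437853) = 1/((-85 - 92872/9) - 437853) = 1/(-93637/9 - 437853) = 1/(-4034314/9) = -9/4034314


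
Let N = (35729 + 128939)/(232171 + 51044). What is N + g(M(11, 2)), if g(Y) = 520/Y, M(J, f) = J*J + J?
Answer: 4694666/1038455 ≈ 4.5208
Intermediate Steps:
M(J, f) = J + J**2 (M(J, f) = J**2 + J = J + J**2)
N = 164668/283215 ≈ 0.58142
N + g(M(11, 2)) = 164668/283215 + 520/((11*(1 + 11))) = 164668/283215 + 520/((11*12)) = 164668/283215 + 520/132 = 164668/283215 + 520*(1/132) = 164668/283215 + 130/33 = 4694666/1038455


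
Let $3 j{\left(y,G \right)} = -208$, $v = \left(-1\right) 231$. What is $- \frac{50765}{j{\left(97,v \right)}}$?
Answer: $\frac{11715}{16} \approx 732.19$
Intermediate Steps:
$v = -231$
$j{\left(y,G \right)} = - \frac{208}{3}$ ($j{\left(y,G \right)} = \frac{1}{3} \left(-208\right) = - \frac{208}{3}$)
$- \frac{50765}{j{\left(97,v \right)}} = - \frac{50765}{- \frac{208}{3}} = \left(-50765\right) \left(- \frac{3}{208}\right) = \frac{11715}{16}$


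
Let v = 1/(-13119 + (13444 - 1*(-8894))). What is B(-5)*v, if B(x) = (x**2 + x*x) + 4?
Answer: 18/3073 ≈ 0.0058575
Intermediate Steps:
B(x) = 4 + 2*x**2 (B(x) = (x**2 + x**2) + 4 = 2*x**2 + 4 = 4 + 2*x**2)
v = 1/9219 (v = 1/(-13119 + (13444 + 8894)) = 1/(-13119 + 22338) = 1/9219 ≈ 0.00010847)
B(-5)*v = (4 + 2*(-5)**2)*(1/9219) = (4 + 2*25)*(1/9219) = (4 + 50)*(1/9219) = 54*(1/9219) = 18/3073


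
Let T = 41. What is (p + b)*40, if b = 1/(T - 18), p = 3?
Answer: 2800/23 ≈ 121.74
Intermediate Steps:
b = 1/23 (b = 1/(41 - 18) = 1/23 ≈ 0.043478)
(p + b)*40 = (3 + 1/23)*40 = (70/23)*40 = 2800/23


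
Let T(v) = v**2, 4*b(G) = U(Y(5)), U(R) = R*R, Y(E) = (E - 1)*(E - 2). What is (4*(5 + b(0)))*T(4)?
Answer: 2624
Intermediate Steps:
Y(E) = (-1 + E)*(-2 + E)
U(R) = R**2
b(G) = 36 (b(G) = (2 + 5**2 - 3*5)**2/4 = (2 + 25 - 15)**2/4 = (1/4)*12**2 = (1/4)*144 = 36)
(4*(5 + b(0)))*T(4) = (4*(5 + 36))*4**2 = (4*41)*16 = 164*16 = 2624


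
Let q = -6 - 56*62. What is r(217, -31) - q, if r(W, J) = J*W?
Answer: -3249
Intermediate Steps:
q = -3478 (q = -6 - 3472 = -3478)
r(217, -31) - q = -31*217 - 1*(-3478) = -6727 + 3478 = -3249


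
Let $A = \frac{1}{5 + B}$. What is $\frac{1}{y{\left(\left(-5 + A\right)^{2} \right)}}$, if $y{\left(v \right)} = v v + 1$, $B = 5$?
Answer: $\frac{10000}{5774801} \approx 0.0017317$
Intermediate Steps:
$A = \frac{1}{10}$ ($A = \frac{1}{5 + 5} = \frac{1}{10} \approx 0.1$)
$y{\left(v \right)} = 1 + v^{2}$ ($y{\left(v \right)} = v^{2} + 1 = 1 + v^{2}$)
$\frac{1}{y{\left(\left(-5 + A\right)^{2} \right)}} = \frac{1}{1 + \left(\left(-5 + \frac{1}{10}\right)^{2}\right)^{2}} = \frac{1}{1 + \left(\left(- \frac{49}{10}\right)^{2}\right)^{2}} = \frac{1}{1 + \left(\frac{2401}{100}\right)^{2}} = \frac{1}{1 + \frac{5764801}{10000}} = \frac{1}{\frac{5774801}{10000}} = \frac{10000}{5774801}$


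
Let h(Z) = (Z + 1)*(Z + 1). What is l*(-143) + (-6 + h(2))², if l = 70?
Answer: -10001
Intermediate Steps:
h(Z) = (1 + Z)² (h(Z) = (1 + Z)*(1 + Z) = (1 + Z)²)
l*(-143) + (-6 + h(2))² = 70*(-143) + (-6 + (1 + 2)²)² = -10010 + (-6 + 3²)² = -10010 + (-6 + 9)² = -10010 + 3² = -10010 + 9 = -10001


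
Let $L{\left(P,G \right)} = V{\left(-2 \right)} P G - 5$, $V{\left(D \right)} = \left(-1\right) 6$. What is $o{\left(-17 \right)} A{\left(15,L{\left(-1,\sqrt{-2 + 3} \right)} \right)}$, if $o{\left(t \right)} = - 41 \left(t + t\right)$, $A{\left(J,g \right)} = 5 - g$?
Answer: $5576$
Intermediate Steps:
$V{\left(D \right)} = -6$
$L{\left(P,G \right)} = -5 - 6 G P$ ($L{\left(P,G \right)} = - 6 P G - 5 = - 6 G P - 5 = -5 - 6 G P$)
$o{\left(t \right)} = - 82 t$ ($o{\left(t \right)} = - 41 \cdot 2 t = - 82 t$)
$o{\left(-17 \right)} A{\left(15,L{\left(-1,\sqrt{-2 + 3} \right)} \right)} = \left(-82\right) \left(-17\right) \left(5 - \left(-5 - 6 \sqrt{-2 + 3} \left(-1\right)\right)\right) = 1394 \left(5 - \left(-5 - 6 \sqrt{1} \left(-1\right)\right)\right) = 1394 \left(5 - \left(-5 - 6 \left(-1\right)\right)\right) = 1394 \left(5 - \left(-5 + 6\right)\right) = 1394 \left(5 - 1\right) = 1394 \cdot 4 = 5576$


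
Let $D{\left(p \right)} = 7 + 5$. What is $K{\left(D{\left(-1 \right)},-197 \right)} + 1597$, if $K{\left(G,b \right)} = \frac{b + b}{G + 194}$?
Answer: $\frac{164294}{103} \approx 1595.1$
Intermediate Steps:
$D{\left(p \right)} = 12$
$K{\left(G,b \right)} = \frac{2 b}{194 + G}$
$K{\left(D{\left(-1 \right)},-197 \right)} + 1597 = 2 \left(-197\right) \frac{1}{194 + 12} + 1597 = 2 \left(-197\right) \frac{1}{206} + 1597 = - \frac{197}{103} + 1597 = \frac{164294}{103}$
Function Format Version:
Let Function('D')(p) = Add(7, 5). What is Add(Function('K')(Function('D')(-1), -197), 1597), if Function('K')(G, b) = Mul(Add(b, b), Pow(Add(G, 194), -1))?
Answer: Rational(164294, 103) ≈ 1595.1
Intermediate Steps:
Function('D')(p) = 12
Function('K')(G, b) = Mul(2, b, Pow(Add(194, G), -1)) (Function('K')(G, b) = Mul(Mul(2, b), Pow(Add(194, G), -1)) = Mul(2, b, Pow(Add(194, G), -1)))
Add(Function('K')(Function('D')(-1), -197), 1597) = Add(Mul(2, -197, Pow(Add(194, 12), -1)), 1597) = Add(Mul(2, -197, Pow(206, -1)), 1597) = Add(Mul(2, -197, Rational(1, 206)), 1597) = Add(Rational(-197, 103), 1597) = Rational(164294, 103)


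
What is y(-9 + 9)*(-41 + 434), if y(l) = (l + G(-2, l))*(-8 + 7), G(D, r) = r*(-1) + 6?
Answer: -2358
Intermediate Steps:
G(D, r) = 6 - r (G(D, r) = -r + 6 = 6 - r)
y(l) = -6 (y(l) = (l + (6 - l))*(-8 + 7) = 6*(-1) = -6)
y(-9 + 9)*(-41 + 434) = -6*(-41 + 434) = -6*393 = -2358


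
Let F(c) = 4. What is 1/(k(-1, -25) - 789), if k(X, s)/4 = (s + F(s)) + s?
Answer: -1/973 ≈ -0.0010277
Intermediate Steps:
k(X, s) = 16 + 8*s (k(X, s) = 4*((s + 4) + s) = 4*((4 + s) + s) = 4*(4 + 2*s) = 16 + 8*s)
1/(k(-1, -25) - 789) = 1/((16 + 8*(-25)) - 789) = 1/((16 - 200) - 789) = 1/(-184 - 789) = 1/(-973) = -1/973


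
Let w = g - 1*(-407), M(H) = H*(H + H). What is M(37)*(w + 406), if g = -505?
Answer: 843304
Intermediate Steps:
M(H) = 2*H² (M(H) = H*(2*H) = 2*H²)
w = -98 (w = -505 - 1*(-407) = -505 + 407 = -98)
M(37)*(w + 406) = (2*37²)*(-98 + 406) = (2*1369)*308 = 2738*308 = 843304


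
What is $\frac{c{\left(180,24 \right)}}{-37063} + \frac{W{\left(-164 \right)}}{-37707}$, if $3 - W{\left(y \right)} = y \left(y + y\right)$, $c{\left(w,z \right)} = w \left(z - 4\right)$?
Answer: $\frac{1857836507}{1397534541} \approx 1.3294$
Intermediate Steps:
$c{\left(w,z \right)} = w \left(-4 + z\right)$
$W{\left(y \right)} = 3 - 2 y^{2}$ ($W{\left(y \right)} = 3 - y \left(y + y\right) = 3 - y 2 y = 3 - 2 y^{2}$)
$\frac{c{\left(180,24 \right)}}{-37063} + \frac{W{\left(-164 \right)}}{-37707} = \frac{180 \left(-4 + 24\right)}{-37063} + \frac{3 - 2 \left(-164\right)^{2}}{-37707} = 180 \cdot 20 \left(- \frac{1}{37063}\right) + \left(3 - 53792\right) \left(- \frac{1}{37707}\right) = 3600 \left(- \frac{1}{37063}\right) + \left(3 - 53792\right) \left(- \frac{1}{37707}\right) = - \frac{3600}{37063} - - \frac{53789}{37707} = - \frac{3600}{37063} + \frac{53789}{37707} = \frac{1857836507}{1397534541}$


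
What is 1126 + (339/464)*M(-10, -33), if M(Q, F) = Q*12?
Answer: 60223/58 ≈ 1038.3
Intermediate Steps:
M(Q, F) = 12*Q
1126 + (339/464)*M(-10, -33) = 1126 + (339/464)*(12*(-10)) = 1126 + (339*(1/464))*(-120) = 1126 + (339/464)*(-120) = 1126 - 5085/58 = 60223/58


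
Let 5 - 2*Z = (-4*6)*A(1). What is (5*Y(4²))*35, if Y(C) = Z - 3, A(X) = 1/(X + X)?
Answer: 1925/2 ≈ 962.50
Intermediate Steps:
A(X) = 1/(2*X)
Z = 17/2 (Z = 5/2 - (-4*6)*(½)/1/2 = 5/2 - (-12)*(½)*1 = 5/2 - (-12)/2 = 5/2 - ½*(-12) = 5/2 + 6 = 17/2 ≈ 8.5000)
Y(C) = 11/2 (Y(C) = 17/2 - 3 = 11/2)
(5*Y(4²))*35 = (5*(11/2))*35 = (55/2)*35 = 1925/2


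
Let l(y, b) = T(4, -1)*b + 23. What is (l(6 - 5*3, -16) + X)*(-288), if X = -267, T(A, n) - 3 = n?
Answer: 79488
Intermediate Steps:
T(A, n) = 3 + n
l(y, b) = 23 + 2*b (l(y, b) = (3 - 1)*b + 23 = 2*b + 23 = 23 + 2*b)
(l(6 - 5*3, -16) + X)*(-288) = ((23 + 2*(-16)) - 267)*(-288) = ((23 - 32) - 267)*(-288) = (-9 - 267)*(-288) = -276*(-288) = 79488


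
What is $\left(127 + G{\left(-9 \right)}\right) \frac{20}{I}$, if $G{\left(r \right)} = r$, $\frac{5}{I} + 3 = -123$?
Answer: $-59472$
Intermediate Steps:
$I = - \frac{5}{126}$ ($I = \frac{5}{-3 - 123} = \frac{5}{-126} = 5 \left(- \frac{1}{126}\right) = - \frac{5}{126} \approx -0.039683$)
$\left(127 + G{\left(-9 \right)}\right) \frac{20}{I} = \left(127 - 9\right) \frac{20}{- \frac{5}{126}} = 118 \cdot 20 \left(- \frac{126}{5}\right) = 118 \left(-504\right) = -59472$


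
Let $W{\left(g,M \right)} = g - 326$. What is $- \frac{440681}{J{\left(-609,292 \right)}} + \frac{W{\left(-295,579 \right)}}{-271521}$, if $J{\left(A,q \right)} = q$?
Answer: $- \frac{13294884941}{8809348} \approx -1509.2$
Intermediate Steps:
$W{\left(g,M \right)} = -326 + g$ ($W{\left(g,M \right)} = g - 326 = -326 + g$)
$- \frac{440681}{J{\left(-609,292 \right)}} + \frac{W{\left(-295,579 \right)}}{-271521} = - \frac{440681}{292} + \frac{-326 - 295}{-271521} = \left(-440681\right) \frac{1}{292} - - \frac{69}{30169} = - \frac{440681}{292} + \frac{69}{30169} = - \frac{13294884941}{8809348}$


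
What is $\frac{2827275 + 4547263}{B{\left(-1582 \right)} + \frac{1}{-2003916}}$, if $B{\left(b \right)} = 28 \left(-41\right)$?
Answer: $- \frac{14777954690808}{2300495569} \approx -6423.8$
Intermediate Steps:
$B{\left(b \right)} = -1148$
$\frac{2827275 + 4547263}{B{\left(-1582 \right)} + \frac{1}{-2003916}} = \frac{2827275 + 4547263}{-1148 + \frac{1}{-2003916}} = \frac{7374538}{-1148 - \frac{1}{2003916}} = \frac{7374538}{- \frac{2300495569}{2003916}} = 7374538 \left(- \frac{2003916}{2300495569}\right) = - \frac{14777954690808}{2300495569}$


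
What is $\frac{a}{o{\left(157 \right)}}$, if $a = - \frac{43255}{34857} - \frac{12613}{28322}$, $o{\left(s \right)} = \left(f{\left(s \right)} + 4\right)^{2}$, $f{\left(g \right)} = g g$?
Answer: $- \frac{1664719451}{600003075215541186} \approx -2.7745 \cdot 10^{-9}$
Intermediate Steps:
$f{\left(g \right)} = g^{2}$
$o{\left(s \right)} = \left(4 + s^{2}\right)^{2}$ ($o{\left(s \right)} = \left(s^{2} + 4\right)^{2} = \left(4 + s^{2}\right)^{2}$)
$a = - \frac{1664719451}{987219954}$ ($a = \left(-43255\right) \frac{1}{34857} - \frac{12613}{28322} = - \frac{43255}{34857} - \frac{12613}{28322} = - \frac{1664719451}{987219954} \approx -1.6863$)
$\frac{a}{o{\left(157 \right)}} = - \frac{1664719451}{987219954 \left(4 + 157^{2}\right)^{2}} = - \frac{1664719451}{987219954 \left(4 + 24649\right)^{2}} = - \frac{1664719451}{987219954 \cdot 24653^{2}} = - \frac{1664719451}{987219954 \cdot 607770409} = \left(- \frac{1664719451}{987219954}\right) \frac{1}{607770409} = - \frac{1664719451}{600003075215541186}$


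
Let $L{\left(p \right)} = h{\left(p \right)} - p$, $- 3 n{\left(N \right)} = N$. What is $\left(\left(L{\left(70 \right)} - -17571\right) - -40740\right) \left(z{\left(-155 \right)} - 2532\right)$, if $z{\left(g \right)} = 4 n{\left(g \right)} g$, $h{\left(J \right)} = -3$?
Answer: $- \frac{6039047648}{3} \approx -2.013 \cdot 10^{9}$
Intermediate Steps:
$n{\left(N \right)} = - \frac{N}{3}$
$L{\left(p \right)} = -3 - p$
$z{\left(g \right)} = - \frac{4 g^{2}}{3}$ ($z{\left(g \right)} = 4 \left(- \frac{g}{3}\right) g = - \frac{4 g}{3} g = - \frac{4 g^{2}}{3}$)
$\left(\left(L{\left(70 \right)} - -17571\right) - -40740\right) \left(z{\left(-155 \right)} - 2532\right) = \left(\left(\left(-3 - 70\right) - -17571\right) - -40740\right) \left(- \frac{4 \left(-155\right)^{2}}{3} - 2532\right) = \left(\left(\left(-3 - 70\right) + 17571\right) + 40740\right) \left(\left(- \frac{4}{3}\right) 24025 - 2532\right) = \left(\left(-73 + 17571\right) + 40740\right) \left(- \frac{96100}{3} - 2532\right) = \left(17498 + 40740\right) \left(- \frac{103696}{3}\right) = 58238 \left(- \frac{103696}{3}\right) = - \frac{6039047648}{3}$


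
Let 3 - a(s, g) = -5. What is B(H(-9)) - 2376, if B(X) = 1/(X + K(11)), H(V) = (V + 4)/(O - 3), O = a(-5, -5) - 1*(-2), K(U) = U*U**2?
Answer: -22125305/9312 ≈ -2376.0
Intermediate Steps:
K(U) = U**3
a(s, g) = 8 (a(s, g) = 3 - 1*(-5) = 3 + 5 = 8)
O = 10 (O = 8 - 1*(-2) = 8 + 2 = 10)
H(V) = 4/7 + V/7 (H(V) = (V + 4)/(10 - 3) = (4 + V)/7 = (4 + V)*(1/7) = 4/7 + V/7)
B(X) = 1/(1331 + X) (B(X) = 1/(X + 11**3) = 1/(X + 1331) = 1/(1331 + X))
B(H(-9)) - 2376 = 1/(1331 + (4/7 + (1/7)*(-9))) - 2376 = 1/(1331 + (4/7 - 9/7)) - 2376 = 1/(1331 - 5/7) - 2376 = 1/(9312/7) - 2376 = 7/9312 - 2376 = -22125305/9312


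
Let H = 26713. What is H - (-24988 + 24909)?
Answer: 26792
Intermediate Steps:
H - (-24988 + 24909) = 26713 - (-24988 + 24909) = 26713 - 1*(-79) = 26713 + 79 = 26792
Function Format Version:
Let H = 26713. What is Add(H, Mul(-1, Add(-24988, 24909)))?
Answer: 26792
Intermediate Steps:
Add(H, Mul(-1, Add(-24988, 24909))) = Add(26713, Mul(-1, Add(-24988, 24909))) = Add(26713, Mul(-1, -79)) = Add(26713, 79) = 26792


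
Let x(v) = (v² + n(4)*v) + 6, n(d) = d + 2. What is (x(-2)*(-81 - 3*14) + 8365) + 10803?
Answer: 19414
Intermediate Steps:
n(d) = 2 + d
x(v) = 6 + v² + 6*v (x(v) = (v² + (2 + 4)*v) + 6 = (v² + 6*v) + 6 = 6 + v² + 6*v)
(x(-2)*(-81 - 3*14) + 8365) + 10803 = ((6 + (-2)² + 6*(-2))*(-81 - 3*14) + 8365) + 10803 = ((6 + 4 - 12)*(-81 - 42) + 8365) + 10803 = (-2*(-123) + 8365) + 10803 = (246 + 8365) + 10803 = 8611 + 10803 = 19414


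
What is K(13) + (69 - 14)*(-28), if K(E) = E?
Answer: -1527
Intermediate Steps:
K(13) + (69 - 14)*(-28) = 13 + (69 - 14)*(-28) = 13 + 55*(-28) = 13 - 1540 = -1527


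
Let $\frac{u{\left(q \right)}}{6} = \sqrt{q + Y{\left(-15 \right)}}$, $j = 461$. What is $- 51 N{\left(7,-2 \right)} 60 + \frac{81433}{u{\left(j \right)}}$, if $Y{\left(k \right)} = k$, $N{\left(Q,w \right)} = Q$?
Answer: $-21420 + \frac{81433 \sqrt{446}}{2676} \approx -20777.0$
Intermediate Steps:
$u{\left(q \right)} = 6 \sqrt{-15 + q}$ ($u{\left(q \right)} = 6 \sqrt{q - 15} = 6 \sqrt{-15 + q}$)
$- 51 N{\left(7,-2 \right)} 60 + \frac{81433}{u{\left(j \right)}} = \left(-51\right) 7 \cdot 60 + \frac{81433}{6 \sqrt{-15 + 461}} = \left(-357\right) 60 + \frac{81433}{6 \sqrt{446}} = -21420 + 81433 \frac{\sqrt{446}}{2676} = -21420 + \frac{81433 \sqrt{446}}{2676}$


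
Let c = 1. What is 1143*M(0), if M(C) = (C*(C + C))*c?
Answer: 0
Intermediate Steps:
M(C) = 2*C² (M(C) = (C*(C + C))*1 = (C*(2*C))*1 = (2*C²)*1 = 2*C²)
1143*M(0) = 1143*(2*0²) = 1143*(2*0) = 1143*0 = 0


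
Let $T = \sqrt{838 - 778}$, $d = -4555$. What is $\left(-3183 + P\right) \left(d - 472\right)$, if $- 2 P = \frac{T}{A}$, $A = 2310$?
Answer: $16000941 + \frac{457 \sqrt{15}}{210} \approx 1.6001 \cdot 10^{7}$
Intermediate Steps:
$T = 2 \sqrt{15}$ ($T = \sqrt{60} = 2 \sqrt{15} \approx 7.746$)
$P = - \frac{\sqrt{15}}{2310}$ ($P = - \frac{2 \sqrt{15} \cdot \frac{1}{2310}}{2} = - \frac{\frac{1}{1155} \sqrt{15}}{2} = - \frac{\sqrt{15}}{2310} \approx -0.0016766$)
$\left(-3183 + P\right) \left(d - 472\right) = \left(-3183 - \frac{\sqrt{15}}{2310}\right) \left(-4555 - 472\right) = \left(-3183 - \frac{\sqrt{15}}{2310}\right) \left(-5027\right) = 16000941 + \frac{457 \sqrt{15}}{210}$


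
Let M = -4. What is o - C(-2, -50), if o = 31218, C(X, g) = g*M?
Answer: 31018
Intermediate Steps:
C(X, g) = -4*g (C(X, g) = g*(-4) = -4*g)
o - C(-2, -50) = 31218 - (-4)*(-50) = 31218 - 1*200 = 31218 - 200 = 31018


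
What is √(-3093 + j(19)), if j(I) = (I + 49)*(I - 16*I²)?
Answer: 3*I*√43841 ≈ 628.15*I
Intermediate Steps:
j(I) = (49 + I)*(I - 16*I²)
√(-3093 + j(19)) = √(-3093 + 19*(49 - 783*19 - 16*19²)) = √(-3093 + 19*(49 - 14877 - 16*361)) = √(-3093 + 19*(49 - 14877 - 5776)) = √(-3093 + 19*(-20604)) = √(-3093 - 391476) = √(-394569) = 3*I*√43841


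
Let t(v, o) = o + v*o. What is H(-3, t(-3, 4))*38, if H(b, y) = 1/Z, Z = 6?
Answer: 19/3 ≈ 6.3333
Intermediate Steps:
t(v, o) = o + o*v
H(b, y) = 1/6
H(-3, t(-3, 4))*38 = (1/6)*38 = 19/3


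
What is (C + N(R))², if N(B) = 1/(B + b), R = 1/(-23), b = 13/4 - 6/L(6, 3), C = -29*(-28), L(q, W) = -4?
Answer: 123684449344/187489 ≈ 6.5969e+5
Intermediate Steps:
C = 812
b = 19/4 (b = 13/4 - 6/(-4) = 13*(¼) - 6*(-¼) = 13/4 + 3/2 = 19/4 ≈ 4.7500)
R = -1/23 ≈ -0.043478
N(B) = 1/(19/4 + B) (N(B) = 1/(B + 19/4) = 1/(19/4 + B))
(C + N(R))² = (812 + 4/(19 + 4*(-1/23)))² = (812 + 4/(19 - 4/23))² = (812 + 4/(433/23))² = (812 + 4*(23/433))² = (812 + 92/433)² = (351688/433)² = 123684449344/187489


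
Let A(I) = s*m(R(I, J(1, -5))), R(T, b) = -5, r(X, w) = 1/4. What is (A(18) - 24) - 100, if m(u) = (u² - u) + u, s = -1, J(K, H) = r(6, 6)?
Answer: -149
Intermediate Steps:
r(X, w) = ¼
J(K, H) = ¼
m(u) = u²
A(I) = -25 (A(I) = -1*(-5)² = -1*25 = -25)
(A(18) - 24) - 100 = (-25 - 24) - 100 = -49 - 100 = -149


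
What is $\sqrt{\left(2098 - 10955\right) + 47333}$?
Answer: $2 \sqrt{9619} \approx 196.15$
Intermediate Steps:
$\sqrt{\left(2098 - 10955\right) + 47333} = \sqrt{-8857 + 47333} = \sqrt{38476} = 2 \sqrt{9619}$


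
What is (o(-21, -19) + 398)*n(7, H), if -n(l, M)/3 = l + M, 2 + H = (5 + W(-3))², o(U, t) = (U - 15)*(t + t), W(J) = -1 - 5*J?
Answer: -1939068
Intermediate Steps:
o(U, t) = 2*t*(-15 + U) (o(U, t) = (-15 + U)*(2*t) = 2*t*(-15 + U))
H = 359 (H = -2 + (5 + (-1 - 5*(-3)))² = -2 + (5 + (-1 + 15))² = -2 + (5 + 14)² = -2 + 19² = -2 + 361 = 359)
n(l, M) = -3*M - 3*l (n(l, M) = -3*(l + M) = -3*(M + l) = -3*M - 3*l)
(o(-21, -19) + 398)*n(7, H) = (2*(-19)*(-15 - 21) + 398)*(-3*359 - 3*7) = (2*(-19)*(-36) + 398)*(-1077 - 21) = (1368 + 398)*(-1098) = 1766*(-1098) = -1939068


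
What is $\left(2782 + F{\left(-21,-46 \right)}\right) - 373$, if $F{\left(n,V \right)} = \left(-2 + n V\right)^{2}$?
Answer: $931705$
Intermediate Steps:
$F{\left(n,V \right)} = \left(-2 + V n\right)^{2}$
$\left(2782 + F{\left(-21,-46 \right)}\right) - 373 = \left(2782 + \left(-2 - -966\right)^{2}\right) - 373 = \left(2782 + \left(-2 + 966\right)^{2}\right) - 373 = \left(2782 + 964^{2}\right) - 373 = \left(2782 + 929296\right) - 373 = 932078 - 373 = 931705$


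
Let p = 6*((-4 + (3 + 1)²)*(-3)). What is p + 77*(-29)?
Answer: -2449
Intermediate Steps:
p = -216 (p = 6*((-4 + 4²)*(-3)) = 6*((-4 + 16)*(-3)) = 6*(12*(-3)) = 6*(-36) = -216)
p + 77*(-29) = -216 + 77*(-29) = -216 - 2233 = -2449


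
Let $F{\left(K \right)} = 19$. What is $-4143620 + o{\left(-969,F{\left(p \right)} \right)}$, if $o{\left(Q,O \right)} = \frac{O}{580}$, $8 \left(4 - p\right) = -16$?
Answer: $- \frac{2403299581}{580} \approx -4.1436 \cdot 10^{6}$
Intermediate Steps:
$p = 6$ ($p = 4 - -2 = 4 + 2 = 6$)
$o{\left(Q,O \right)} = \frac{O}{580}$ ($o{\left(Q,O \right)} = O \frac{1}{580} = \frac{O}{580}$)
$-4143620 + o{\left(-969,F{\left(p \right)} \right)} = -4143620 + \frac{1}{580} \cdot 19 = -4143620 + \frac{19}{580} = - \frac{2403299581}{580}$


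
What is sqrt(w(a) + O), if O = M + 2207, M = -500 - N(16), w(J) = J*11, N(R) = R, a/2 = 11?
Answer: sqrt(1933) ≈ 43.966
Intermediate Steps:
a = 22 (a = 2*11 = 22)
w(J) = 11*J
M = -516 (M = -500 - 1*16 = -500 - 16 = -516)
O = 1691 (O = -516 + 2207 = 1691)
sqrt(w(a) + O) = sqrt(11*22 + 1691) = sqrt(242 + 1691) = sqrt(1933)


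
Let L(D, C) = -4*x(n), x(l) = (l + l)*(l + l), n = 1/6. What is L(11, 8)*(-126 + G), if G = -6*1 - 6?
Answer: 184/3 ≈ 61.333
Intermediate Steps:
n = ⅙ ≈ 0.16667
x(l) = 4*l² (x(l) = (2*l)*(2*l) = 4*l²)
L(D, C) = -4/9 (L(D, C) = -16*(⅙)² = -16/36 = -4*⅑ = -4/9)
G = -12 (G = -6 - 6 = -12)
L(11, 8)*(-126 + G) = -4*(-126 - 12)/9 = -4/9*(-138) = 184/3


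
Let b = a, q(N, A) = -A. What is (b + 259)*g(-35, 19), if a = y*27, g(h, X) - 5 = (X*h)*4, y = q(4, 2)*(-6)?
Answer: -1547865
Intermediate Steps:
y = 12 (y = -1*2*(-6) = -2*(-6) = 12)
g(h, X) = 5 + 4*X*h (g(h, X) = 5 + (X*h)*4 = 5 + 4*X*h)
a = 324 (a = 12*27 = 324)
b = 324
(b + 259)*g(-35, 19) = (324 + 259)*(5 + 4*19*(-35)) = 583*(5 - 2660) = 583*(-2655) = -1547865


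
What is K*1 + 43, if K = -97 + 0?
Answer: -54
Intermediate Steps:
K = -97
K*1 + 43 = -97*1 + 43 = -97 + 43 = -54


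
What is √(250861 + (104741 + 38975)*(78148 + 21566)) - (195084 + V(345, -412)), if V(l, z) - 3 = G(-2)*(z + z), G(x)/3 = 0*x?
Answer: -195087 + √14330748085 ≈ -75376.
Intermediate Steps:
G(x) = 0 (G(x) = 3*(0*x) = 3*0 = 0)
V(l, z) = 3 (V(l, z) = 3 + 0*(z + z) = 3 + 0*(2*z) = 3 + 0 = 3)
√(250861 + (104741 + 38975)*(78148 + 21566)) - (195084 + V(345, -412)) = √(250861 + (104741 + 38975)*(78148 + 21566)) - (195084 + 3) = √(250861 + 143716*99714) - 1*195087 = √(250861 + 14330497224) - 195087 = √14330748085 - 195087 = -195087 + √14330748085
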